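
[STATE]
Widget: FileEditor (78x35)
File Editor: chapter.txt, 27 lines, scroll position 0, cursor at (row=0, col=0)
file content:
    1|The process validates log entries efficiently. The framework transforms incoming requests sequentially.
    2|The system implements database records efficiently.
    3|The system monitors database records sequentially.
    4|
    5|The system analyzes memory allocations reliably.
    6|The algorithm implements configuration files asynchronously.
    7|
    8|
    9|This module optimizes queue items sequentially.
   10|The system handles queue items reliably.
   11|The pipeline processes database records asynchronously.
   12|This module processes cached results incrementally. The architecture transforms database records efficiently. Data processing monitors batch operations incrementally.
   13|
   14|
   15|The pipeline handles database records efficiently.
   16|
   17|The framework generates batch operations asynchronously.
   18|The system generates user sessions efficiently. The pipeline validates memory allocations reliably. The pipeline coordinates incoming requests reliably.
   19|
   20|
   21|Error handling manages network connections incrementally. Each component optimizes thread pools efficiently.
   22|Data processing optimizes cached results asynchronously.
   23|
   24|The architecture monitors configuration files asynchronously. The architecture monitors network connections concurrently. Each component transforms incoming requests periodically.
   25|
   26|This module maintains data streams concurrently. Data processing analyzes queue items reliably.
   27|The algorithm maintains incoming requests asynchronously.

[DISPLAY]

█he process validates log entries efficiently. The framework transforms incom▲
The system implements database records efficiently.                          █
The system monitors database records sequentially.                           ░
                                                                             ░
The system analyzes memory allocations reliably.                             ░
The algorithm implements configuration files asynchronously.                 ░
                                                                             ░
                                                                             ░
This module optimizes queue items sequentially.                              ░
The system handles queue items reliably.                                     ░
The pipeline processes database records asynchronously.                      ░
This module processes cached results incrementally. The architecture transfor░
                                                                             ░
                                                                             ░
The pipeline handles database records efficiently.                           ░
                                                                             ░
The framework generates batch operations asynchronously.                     ░
The system generates user sessions efficiently. The pipeline validates memory░
                                                                             ░
                                                                             ░
Error handling manages network connections incrementally. Each component opti░
Data processing optimizes cached results asynchronously.                     ░
                                                                             ░
The architecture monitors configuration files asynchronously. The architectur░
                                                                             ░
This module maintains data streams concurrently. Data processing analyzes que░
The algorithm maintains incoming requests asynchronously.                    ░
                                                                             ░
                                                                             ░
                                                                             ░
                                                                             ░
                                                                             ░
                                                                             ░
                                                                             ░
                                                                             ▼


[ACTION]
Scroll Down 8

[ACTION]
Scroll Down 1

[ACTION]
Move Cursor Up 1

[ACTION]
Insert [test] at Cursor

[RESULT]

test█he process validates log entries efficiently. The framework transforms i▲
The system implements database records efficiently.                          █
The system monitors database records sequentially.                           ░
                                                                             ░
The system analyzes memory allocations reliably.                             ░
The algorithm implements configuration files asynchronously.                 ░
                                                                             ░
                                                                             ░
This module optimizes queue items sequentially.                              ░
The system handles queue items reliably.                                     ░
The pipeline processes database records asynchronously.                      ░
This module processes cached results incrementally. The architecture transfor░
                                                                             ░
                                                                             ░
The pipeline handles database records efficiently.                           ░
                                                                             ░
The framework generates batch operations asynchronously.                     ░
The system generates user sessions efficiently. The pipeline validates memory░
                                                                             ░
                                                                             ░
Error handling manages network connections incrementally. Each component opti░
Data processing optimizes cached results asynchronously.                     ░
                                                                             ░
The architecture monitors configuration files asynchronously. The architectur░
                                                                             ░
This module maintains data streams concurrently. Data processing analyzes que░
The algorithm maintains incoming requests asynchronously.                    ░
                                                                             ░
                                                                             ░
                                                                             ░
                                                                             ░
                                                                             ░
                                                                             ░
                                                                             ░
                                                                             ▼


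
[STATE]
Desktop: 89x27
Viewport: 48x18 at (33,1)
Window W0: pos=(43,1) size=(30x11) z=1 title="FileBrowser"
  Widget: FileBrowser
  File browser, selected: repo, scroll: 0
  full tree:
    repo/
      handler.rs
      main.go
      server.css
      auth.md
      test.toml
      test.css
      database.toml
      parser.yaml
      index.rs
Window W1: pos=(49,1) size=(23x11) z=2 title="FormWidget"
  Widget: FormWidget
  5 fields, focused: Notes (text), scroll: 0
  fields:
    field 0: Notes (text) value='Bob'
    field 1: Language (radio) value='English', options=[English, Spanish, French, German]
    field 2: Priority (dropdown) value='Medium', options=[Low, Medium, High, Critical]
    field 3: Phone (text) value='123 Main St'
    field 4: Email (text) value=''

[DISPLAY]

          ┏━━━━━┏━━━━━━━━━━━━━━━━━━━━━┓┓        
          ┃ File┃ FormWidget          ┃┃        
          ┠─────┠─────────────────────┨┨        
          ┃> [-]┃> Notes:      [Bob  ]┃┃        
          ┃    h┃  Language:   (●) Eng┃┃        
          ┃    m┃  Priority:   [Medi▼]┃┃        
          ┃    s┃  Phone:      [123 M]┃┃        
          ┃    a┃  Email:      [     ]┃┃        
          ┃    t┃                     ┃┃        
          ┃    t┃                     ┃┃        
          ┗━━━━━┗━━━━━━━━━━━━━━━━━━━━━┛┛        
                                                
                                                
                                                
                                                
                                                
                                                
                                                


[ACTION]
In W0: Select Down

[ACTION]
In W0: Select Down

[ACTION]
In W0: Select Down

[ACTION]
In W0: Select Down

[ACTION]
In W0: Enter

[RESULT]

          ┏━━━━━┏━━━━━━━━━━━━━━━━━━━━━┓┓        
          ┃ File┃ FormWidget          ┃┃        
          ┠─────┠─────────────────────┨┨        
          ┃  [-]┃> Notes:      [Bob  ]┃┃        
          ┃    h┃  Language:   (●) Eng┃┃        
          ┃    m┃  Priority:   [Medi▼]┃┃        
          ┃    s┃  Phone:      [123 M]┃┃        
          ┃  > a┃  Email:      [     ]┃┃        
          ┃    t┃                     ┃┃        
          ┃    t┃                     ┃┃        
          ┗━━━━━┗━━━━━━━━━━━━━━━━━━━━━┛┛        
                                                
                                                
                                                
                                                
                                                
                                                
                                                


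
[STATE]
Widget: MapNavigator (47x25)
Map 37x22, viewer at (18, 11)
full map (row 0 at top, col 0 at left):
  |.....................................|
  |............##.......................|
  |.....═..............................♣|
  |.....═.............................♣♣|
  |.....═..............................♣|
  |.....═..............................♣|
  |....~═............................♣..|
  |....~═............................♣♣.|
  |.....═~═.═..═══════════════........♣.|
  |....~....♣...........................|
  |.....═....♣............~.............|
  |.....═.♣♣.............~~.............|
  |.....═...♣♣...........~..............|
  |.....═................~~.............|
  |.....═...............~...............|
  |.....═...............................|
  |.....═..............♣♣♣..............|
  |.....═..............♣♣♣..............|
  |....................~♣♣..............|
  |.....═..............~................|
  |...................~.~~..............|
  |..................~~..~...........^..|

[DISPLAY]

                                               
     .....................................     
     ............##.......................     
     .....═..............................♣     
     .....═.............................♣♣     
     .....═..............................♣     
     .....═..............................♣     
     ....~═............................♣..     
     ....~═............................♣♣.     
     .....═~═.═..═══════════════........♣.     
     ....~....♣...........................     
     .....═....♣............~.............     
     .....═.♣♣.........@...~~.............     
     .....═...♣♣...........~..............     
     .....═................~~.............     
     .....═...............~...............     
     .....═...............................     
     .....═..............♣♣♣..............     
     .....═..............♣♣♣..............     
     ....................~♣♣..............     
     .....═..............~................     
     ...................~.~~..............     
     ..................~~..~...........^..     
                                               
                                               


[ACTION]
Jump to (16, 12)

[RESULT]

       .....................................   
       ............##.......................   
       .....═..............................♣   
       .....═.............................♣♣   
       .....═..............................♣   
       .....═..............................♣   
       ....~═............................♣..   
       ....~═............................♣♣.   
       .....═~═.═..═══════════════........♣.   
       ....~....♣...........................   
       .....═....♣............~.............   
       .....═.♣♣.............~~.............   
       .....═...♣♣.....@.....~..............   
       .....═................~~.............   
       .....═...............~...............   
       .....═...............................   
       .....═..............♣♣♣..............   
       .....═..............♣♣♣..............   
       ....................~♣♣..............   
       .....═..............~................   
       ...................~.~~..............   
       ..................~~..~...........^..   
                                               
                                               
                                               


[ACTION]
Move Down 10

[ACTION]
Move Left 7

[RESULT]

              ....~....♣.......................
              .....═....♣............~.........
              .....═.♣♣.............~~.........
              .....═...♣♣...........~..........
              .....═................~~.........
              .....═...............~...........
              .....═...........................
              .....═..............♣♣♣..........
              .....═..............♣♣♣..........
              ....................~♣♣..........
              .....═..............~............
              ...................~.~~..........
              .........@........~~..~..........
                                               
                                               
                                               
                                               
                                               
                                               
                                               
                                               
                                               
                                               
                                               
                                               


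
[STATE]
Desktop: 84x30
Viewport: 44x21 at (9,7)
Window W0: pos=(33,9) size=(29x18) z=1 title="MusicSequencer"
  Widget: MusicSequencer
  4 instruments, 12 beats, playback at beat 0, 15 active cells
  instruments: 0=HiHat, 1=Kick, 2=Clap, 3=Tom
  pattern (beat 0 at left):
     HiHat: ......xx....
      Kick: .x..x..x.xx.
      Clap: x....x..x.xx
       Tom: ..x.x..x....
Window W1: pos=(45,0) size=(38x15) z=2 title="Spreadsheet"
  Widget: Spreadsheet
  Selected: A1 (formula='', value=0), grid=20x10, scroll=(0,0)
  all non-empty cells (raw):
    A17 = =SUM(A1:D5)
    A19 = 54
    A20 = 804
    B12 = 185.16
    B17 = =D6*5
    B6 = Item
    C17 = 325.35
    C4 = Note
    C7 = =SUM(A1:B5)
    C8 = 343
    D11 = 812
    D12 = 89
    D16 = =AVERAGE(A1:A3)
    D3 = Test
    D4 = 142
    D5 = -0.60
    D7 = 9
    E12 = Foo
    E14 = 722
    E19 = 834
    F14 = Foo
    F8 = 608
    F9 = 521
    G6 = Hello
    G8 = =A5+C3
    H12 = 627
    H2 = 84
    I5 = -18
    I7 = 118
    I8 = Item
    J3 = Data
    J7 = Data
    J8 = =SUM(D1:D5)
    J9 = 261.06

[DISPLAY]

                                    ┃  2    
                                    ┃  3    
                        ┏━━━━━━━━━━━┃  4    
                        ┃ MusicSeque┃  5    
                        ┠───────────┃  6    
                        ┃      ▼1234┃  7    
                        ┃ HiHat·····┃  8    
                        ┃  Kick·█··█┗━━━━━━━
                        ┃  Clap█····█··█·██ 
                        ┃   Tom··█·█··█···· 
                        ┃                   
                        ┃                   
                        ┃                   
                        ┃                   
                        ┃                   
                        ┃                   
                        ┃                   
                        ┃                   
                        ┃                   
                        ┗━━━━━━━━━━━━━━━━━━━
                                            


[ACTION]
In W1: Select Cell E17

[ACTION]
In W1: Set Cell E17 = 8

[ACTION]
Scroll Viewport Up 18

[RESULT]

                                    ┏━━━━━━━
                                    ┃ Spread
                                    ┠───────
                                    ┃E17: 8 
                                    ┃       
                                    ┃-------
                                    ┃  1    
                                    ┃  2    
                                    ┃  3    
                        ┏━━━━━━━━━━━┃  4    
                        ┃ MusicSeque┃  5    
                        ┠───────────┃  6    
                        ┃      ▼1234┃  7    
                        ┃ HiHat·····┃  8    
                        ┃  Kick·█··█┗━━━━━━━
                        ┃  Clap█····█··█·██ 
                        ┃   Tom··█·█··█···· 
                        ┃                   
                        ┃                   
                        ┃                   
                        ┃                   


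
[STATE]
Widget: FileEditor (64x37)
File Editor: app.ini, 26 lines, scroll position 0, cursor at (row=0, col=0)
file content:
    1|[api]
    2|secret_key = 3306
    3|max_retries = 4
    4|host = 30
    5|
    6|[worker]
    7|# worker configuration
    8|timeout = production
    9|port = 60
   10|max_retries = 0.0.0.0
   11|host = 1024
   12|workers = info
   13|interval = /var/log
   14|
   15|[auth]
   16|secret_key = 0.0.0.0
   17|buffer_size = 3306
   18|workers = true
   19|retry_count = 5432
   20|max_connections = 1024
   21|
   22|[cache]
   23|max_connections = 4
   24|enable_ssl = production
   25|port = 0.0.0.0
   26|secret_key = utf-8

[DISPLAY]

█api]                                                          ▲
secret_key = 3306                                              █
max_retries = 4                                                ░
host = 30                                                      ░
                                                               ░
[worker]                                                       ░
# worker configuration                                         ░
timeout = production                                           ░
port = 60                                                      ░
max_retries = 0.0.0.0                                          ░
host = 1024                                                    ░
workers = info                                                 ░
interval = /var/log                                            ░
                                                               ░
[auth]                                                         ░
secret_key = 0.0.0.0                                           ░
buffer_size = 3306                                             ░
workers = true                                                 ░
retry_count = 5432                                             ░
max_connections = 1024                                         ░
                                                               ░
[cache]                                                        ░
max_connections = 4                                            ░
enable_ssl = production                                        ░
port = 0.0.0.0                                                 ░
secret_key = utf-8                                             ░
                                                               ░
                                                               ░
                                                               ░
                                                               ░
                                                               ░
                                                               ░
                                                               ░
                                                               ░
                                                               ░
                                                               ░
                                                               ▼


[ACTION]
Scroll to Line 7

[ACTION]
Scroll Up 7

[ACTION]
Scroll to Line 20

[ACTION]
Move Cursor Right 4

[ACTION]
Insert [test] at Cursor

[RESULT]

[apitest█                                                      ▲
secret_key = 3306                                              █
max_retries = 4                                                ░
host = 30                                                      ░
                                                               ░
[worker]                                                       ░
# worker configuration                                         ░
timeout = production                                           ░
port = 60                                                      ░
max_retries = 0.0.0.0                                          ░
host = 1024                                                    ░
workers = info                                                 ░
interval = /var/log                                            ░
                                                               ░
[auth]                                                         ░
secret_key = 0.0.0.0                                           ░
buffer_size = 3306                                             ░
workers = true                                                 ░
retry_count = 5432                                             ░
max_connections = 1024                                         ░
                                                               ░
[cache]                                                        ░
max_connections = 4                                            ░
enable_ssl = production                                        ░
port = 0.0.0.0                                                 ░
secret_key = utf-8                                             ░
                                                               ░
                                                               ░
                                                               ░
                                                               ░
                                                               ░
                                                               ░
                                                               ░
                                                               ░
                                                               ░
                                                               ░
                                                               ▼


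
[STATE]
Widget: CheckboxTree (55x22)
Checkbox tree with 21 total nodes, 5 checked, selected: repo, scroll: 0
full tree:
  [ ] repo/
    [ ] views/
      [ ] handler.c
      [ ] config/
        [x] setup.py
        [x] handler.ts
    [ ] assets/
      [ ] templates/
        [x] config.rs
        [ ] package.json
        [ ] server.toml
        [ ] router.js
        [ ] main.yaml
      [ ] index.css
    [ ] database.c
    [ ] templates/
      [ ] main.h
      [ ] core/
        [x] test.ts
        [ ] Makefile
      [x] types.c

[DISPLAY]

>[-] repo/                                             
   [-] views/                                          
     [ ] handler.c                                     
     [x] config/                                       
       [x] setup.py                                    
       [x] handler.ts                                  
   [-] assets/                                         
     [-] templates/                                    
       [x] config.rs                                   
       [ ] package.json                                
       [ ] server.toml                                 
       [ ] router.js                                   
       [ ] main.yaml                                   
     [ ] index.css                                     
   [ ] database.c                                      
   [-] templates/                                      
     [ ] main.h                                        
     [-] core/                                         
       [x] test.ts                                     
       [ ] Makefile                                    
     [x] types.c                                       
                                                       


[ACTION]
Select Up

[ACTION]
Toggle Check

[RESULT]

>[x] repo/                                             
   [x] views/                                          
     [x] handler.c                                     
     [x] config/                                       
       [x] setup.py                                    
       [x] handler.ts                                  
   [x] assets/                                         
     [x] templates/                                    
       [x] config.rs                                   
       [x] package.json                                
       [x] server.toml                                 
       [x] router.js                                   
       [x] main.yaml                                   
     [x] index.css                                     
   [x] database.c                                      
   [x] templates/                                      
     [x] main.h                                        
     [x] core/                                         
       [x] test.ts                                     
       [x] Makefile                                    
     [x] types.c                                       
                                                       


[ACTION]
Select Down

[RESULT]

 [x] repo/                                             
>  [x] views/                                          
     [x] handler.c                                     
     [x] config/                                       
       [x] setup.py                                    
       [x] handler.ts                                  
   [x] assets/                                         
     [x] templates/                                    
       [x] config.rs                                   
       [x] package.json                                
       [x] server.toml                                 
       [x] router.js                                   
       [x] main.yaml                                   
     [x] index.css                                     
   [x] database.c                                      
   [x] templates/                                      
     [x] main.h                                        
     [x] core/                                         
       [x] test.ts                                     
       [x] Makefile                                    
     [x] types.c                                       
                                                       


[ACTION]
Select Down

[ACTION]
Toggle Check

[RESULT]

 [-] repo/                                             
   [-] views/                                          
>    [ ] handler.c                                     
     [x] config/                                       
       [x] setup.py                                    
       [x] handler.ts                                  
   [x] assets/                                         
     [x] templates/                                    
       [x] config.rs                                   
       [x] package.json                                
       [x] server.toml                                 
       [x] router.js                                   
       [x] main.yaml                                   
     [x] index.css                                     
   [x] database.c                                      
   [x] templates/                                      
     [x] main.h                                        
     [x] core/                                         
       [x] test.ts                                     
       [x] Makefile                                    
     [x] types.c                                       
                                                       


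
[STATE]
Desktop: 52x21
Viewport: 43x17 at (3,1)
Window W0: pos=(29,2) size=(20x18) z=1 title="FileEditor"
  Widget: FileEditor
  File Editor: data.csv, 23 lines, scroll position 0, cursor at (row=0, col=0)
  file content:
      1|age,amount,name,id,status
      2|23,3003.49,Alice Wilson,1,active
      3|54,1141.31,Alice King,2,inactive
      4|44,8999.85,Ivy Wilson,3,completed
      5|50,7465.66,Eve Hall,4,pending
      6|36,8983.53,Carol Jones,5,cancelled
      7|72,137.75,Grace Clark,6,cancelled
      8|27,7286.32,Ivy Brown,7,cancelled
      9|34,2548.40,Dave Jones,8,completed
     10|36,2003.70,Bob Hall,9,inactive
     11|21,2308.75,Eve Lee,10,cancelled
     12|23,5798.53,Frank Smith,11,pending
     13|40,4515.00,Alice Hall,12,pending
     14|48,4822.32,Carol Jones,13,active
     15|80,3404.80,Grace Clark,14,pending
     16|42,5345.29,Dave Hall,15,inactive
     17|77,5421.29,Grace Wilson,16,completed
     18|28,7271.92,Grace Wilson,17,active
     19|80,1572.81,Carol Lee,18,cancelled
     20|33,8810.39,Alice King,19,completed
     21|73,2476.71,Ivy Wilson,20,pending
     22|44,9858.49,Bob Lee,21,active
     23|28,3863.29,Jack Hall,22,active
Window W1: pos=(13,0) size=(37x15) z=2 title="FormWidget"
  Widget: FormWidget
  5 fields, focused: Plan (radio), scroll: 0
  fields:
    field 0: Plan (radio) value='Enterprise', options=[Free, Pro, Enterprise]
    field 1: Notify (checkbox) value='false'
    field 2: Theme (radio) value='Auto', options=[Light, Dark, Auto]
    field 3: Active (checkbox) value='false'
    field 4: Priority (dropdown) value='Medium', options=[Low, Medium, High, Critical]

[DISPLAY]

          ┃ FormWidget                     
          ┠────────────────────────────────
          ┃> Plan:       ( ) Free  ( ) Pro 
          ┃  Notify:     [ ]               
          ┃  Theme:      ( ) Light  ( ) Dar
          ┃  Active:     [ ]               
          ┃  Priority:   [Medium           
          ┃                                
          ┃                                
          ┃                                
          ┃                                
          ┃                                
          ┃                                
          ┗━━━━━━━━━━━━━━━━━━━━━━━━━━━━━━━━
                          ┃21,2308.75,Eve L
                          ┃23,5798.53,Frank
                          ┃40,4515.00,Alice


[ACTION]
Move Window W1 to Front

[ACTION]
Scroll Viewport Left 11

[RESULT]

             ┃ FormWidget                  
             ┠─────────────────────────────
             ┃> Plan:       ( ) Free  ( ) P
             ┃  Notify:     [ ]            
             ┃  Theme:      ( ) Light  ( ) 
             ┃  Active:     [ ]            
             ┃  Priority:   [Medium        
             ┃                             
             ┃                             
             ┃                             
             ┃                             
             ┃                             
             ┃                             
             ┗━━━━━━━━━━━━━━━━━━━━━━━━━━━━━
                             ┃21,2308.75,Ev
                             ┃23,5798.53,Fr
                             ┃40,4515.00,Al


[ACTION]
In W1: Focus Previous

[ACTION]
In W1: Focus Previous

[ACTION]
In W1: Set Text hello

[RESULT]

             ┃ FormWidget                  
             ┠─────────────────────────────
             ┃  Plan:       ( ) Free  ( ) P
             ┃  Notify:     [ ]            
             ┃  Theme:      ( ) Light  ( ) 
             ┃> Active:     [ ]            
             ┃  Priority:   [Medium        
             ┃                             
             ┃                             
             ┃                             
             ┃                             
             ┃                             
             ┃                             
             ┗━━━━━━━━━━━━━━━━━━━━━━━━━━━━━
                             ┃21,2308.75,Ev
                             ┃23,5798.53,Fr
                             ┃40,4515.00,Al


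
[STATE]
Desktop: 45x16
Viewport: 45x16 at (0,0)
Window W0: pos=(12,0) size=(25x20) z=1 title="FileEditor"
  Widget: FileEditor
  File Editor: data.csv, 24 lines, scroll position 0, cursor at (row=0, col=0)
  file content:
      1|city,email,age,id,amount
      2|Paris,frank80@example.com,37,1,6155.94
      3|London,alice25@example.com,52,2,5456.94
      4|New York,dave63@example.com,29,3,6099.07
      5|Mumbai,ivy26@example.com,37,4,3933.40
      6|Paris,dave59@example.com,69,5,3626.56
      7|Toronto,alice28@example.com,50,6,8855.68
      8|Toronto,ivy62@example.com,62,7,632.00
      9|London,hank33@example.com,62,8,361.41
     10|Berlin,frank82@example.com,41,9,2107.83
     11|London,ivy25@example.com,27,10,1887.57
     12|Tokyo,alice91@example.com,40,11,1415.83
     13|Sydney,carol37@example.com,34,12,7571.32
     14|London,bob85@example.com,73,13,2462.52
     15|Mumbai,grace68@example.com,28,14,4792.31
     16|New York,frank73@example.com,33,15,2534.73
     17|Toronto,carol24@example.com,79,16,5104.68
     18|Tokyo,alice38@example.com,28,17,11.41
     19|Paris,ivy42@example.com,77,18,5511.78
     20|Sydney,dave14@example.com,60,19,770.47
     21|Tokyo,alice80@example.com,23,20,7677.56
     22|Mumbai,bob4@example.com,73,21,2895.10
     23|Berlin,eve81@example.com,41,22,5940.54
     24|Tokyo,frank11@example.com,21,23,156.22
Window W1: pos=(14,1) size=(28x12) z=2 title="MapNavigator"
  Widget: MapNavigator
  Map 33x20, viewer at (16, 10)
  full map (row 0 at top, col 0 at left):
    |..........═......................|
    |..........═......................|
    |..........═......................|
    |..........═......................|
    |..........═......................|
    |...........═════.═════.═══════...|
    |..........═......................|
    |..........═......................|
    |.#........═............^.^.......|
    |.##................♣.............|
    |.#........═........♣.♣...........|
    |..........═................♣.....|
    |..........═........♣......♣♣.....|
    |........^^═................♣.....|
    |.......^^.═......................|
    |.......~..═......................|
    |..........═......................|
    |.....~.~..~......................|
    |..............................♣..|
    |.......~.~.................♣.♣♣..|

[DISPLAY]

            ┏━━━━━━━━━━━━━━━━━━━━━━━┓        
            ┃ ┏━━━━━━━━━━━━━━━━━━━━━━━━━━┓   
            ┠─┃ MapNavigator             ┃   
            ┃█┠──────────────────────────┨   
            ┃P┃.......═..................┃   
            ┃L┃.......═..................┃   
            ┃N┃.......═............^.^...┃   
            ┃M┃................♣.........┃   
            ┃P┃.......═.....@..♣.♣.......┃   
            ┃T┃.......═................♣.┃   
            ┃T┃.......═........♣......♣♣.┃   
            ┃L┃.....^^═................♣.┃   
            ┃B┗━━━━━━━━━━━━━━━━━━━━━━━━━━┛   
            ┃London,ivy25@example.c░┃        
            ┃Tokyo,alice91@example.░┃        
            ┃Sydney,carol37@example░┃        


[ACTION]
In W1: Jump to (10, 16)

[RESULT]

            ┏━━━━━━━━━━━━━━━━━━━━━━━┓        
            ┃ ┏━━━━━━━━━━━━━━━━━━━━━━━━━━┓   
            ┠─┃ MapNavigator             ┃   
            ┃█┠──────────────────────────┨   
            ┃P┃   ..........═........♣...┃   
            ┃L┃   ........^^═............┃   
            ┃N┃   .......^^.═............┃   
            ┃M┃   .......~..═............┃   
            ┃P┃   ..........@............┃   
            ┃T┃   .....~.~..~............┃   
            ┃T┃   .......................┃   
            ┃L┃   .......~.~.............┃   
            ┃B┗━━━━━━━━━━━━━━━━━━━━━━━━━━┛   
            ┃London,ivy25@example.c░┃        
            ┃Tokyo,alice91@example.░┃        
            ┃Sydney,carol37@example░┃        


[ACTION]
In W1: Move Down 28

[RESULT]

            ┏━━━━━━━━━━━━━━━━━━━━━━━┓        
            ┃ ┏━━━━━━━━━━━━━━━━━━━━━━━━━━┓   
            ┠─┃ MapNavigator             ┃   
            ┃█┠──────────────────────────┨   
            ┃P┃   .......~..═............┃   
            ┃L┃   ..........═............┃   
            ┃N┃   .....~.~..~............┃   
            ┃M┃   .......................┃   
            ┃P┃   .......~.~@............┃   
            ┃T┃                          ┃   
            ┃T┃                          ┃   
            ┃L┃                          ┃   
            ┃B┗━━━━━━━━━━━━━━━━━━━━━━━━━━┛   
            ┃London,ivy25@example.c░┃        
            ┃Tokyo,alice91@example.░┃        
            ┃Sydney,carol37@example░┃        


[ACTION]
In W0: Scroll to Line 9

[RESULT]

            ┏━━━━━━━━━━━━━━━━━━━━━━━┓        
            ┃ ┏━━━━━━━━━━━━━━━━━━━━━━━━━━┓   
            ┠─┃ MapNavigator             ┃   
            ┃L┠──────────────────────────┨   
            ┃B┃   .......~..═............┃   
            ┃L┃   ..........═............┃   
            ┃T┃   .....~.~..~............┃   
            ┃S┃   .......................┃   
            ┃L┃   .......~.~@............┃   
            ┃M┃                          ┃   
            ┃N┃                          ┃   
            ┃T┃                          ┃   
            ┃T┗━━━━━━━━━━━━━━━━━━━━━━━━━━┛   
            ┃Paris,ivy42@example.co░┃        
            ┃Sydney,dave14@example.░┃        
            ┃Tokyo,alice80@example.░┃        
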